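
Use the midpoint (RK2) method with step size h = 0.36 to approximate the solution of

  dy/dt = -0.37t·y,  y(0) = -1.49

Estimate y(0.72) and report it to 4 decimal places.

-1.3522

Midpoint: k1 = f(t_n, y_n); k2 = f(t_n + h/2, y_n + (h/2)·k1); y_{n+1} = y_n + h·k2.
t=0.000000, y=-1.490000:
  k1 = f(0.000000, -1.490000) = 0.000000
  k2 = f(0.180000, -1.490000) = 0.099234
  y ← -1.490000 + 0.36·0.099234 = -1.454276
t=0.360000, y=-1.454276:
  k1 = f(0.360000, -1.454276) = 0.193710
  k2 = f(0.540000, -1.419408) = 0.283598
  y ← -1.454276 + 0.36·0.283598 = -1.352181
y(0.72) ≈ -1.3522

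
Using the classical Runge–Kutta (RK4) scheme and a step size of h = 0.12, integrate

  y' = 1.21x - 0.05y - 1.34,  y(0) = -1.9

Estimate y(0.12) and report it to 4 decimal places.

RK4: k1 = f(x_n, y_n); k2 = f(x_n + h/2, y_n + (h/2)·k1); k3 = f(x_n + h/2, y_n + (h/2)·k2); k4 = f(x_n + h, y_n + h·k3); y_{n+1} = y_n + (h/6)·(k1 + 2k2 + 2k3 + k4).
x=0.000000, y=-1.900000:
  k1 = f(0.000000, -1.900000) = -1.245000
  k2 = f(0.060000, -1.974700) = -1.168665
  k3 = f(0.060000, -1.970120) = -1.168894
  k4 = f(0.120000, -2.040267) = -1.092787
  y ← -1.900000 + (0.12/6)·(k1 + 2k2 + 2k3 + k4) = -2.040258
y(0.12) ≈ -2.0403

-2.0403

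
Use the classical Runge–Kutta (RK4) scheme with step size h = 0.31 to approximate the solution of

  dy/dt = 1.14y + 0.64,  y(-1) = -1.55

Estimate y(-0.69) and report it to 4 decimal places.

RK4: k1 = f(t_n, y_n); k2 = f(t_n + h/2, y_n + (h/2)·k1); k3 = f(t_n + h/2, y_n + (h/2)·k2); k4 = f(t_n + h, y_n + h·k3); y_{n+1} = y_n + (h/6)·(k1 + 2k2 + 2k3 + k4).
t=-1.000000, y=-1.550000:
  k1 = f(-1.000000, -1.550000) = -1.127000
  k2 = f(-0.845000, -1.724685) = -1.326141
  k3 = f(-0.845000, -1.755552) = -1.361329
  k4 = f(-0.690000, -1.972012) = -1.608094
  y ← -1.550000 + (0.31/6)·(k1 + 2k2 + 2k3 + k4) = -1.969018
y(-0.69) ≈ -1.9690

-1.9690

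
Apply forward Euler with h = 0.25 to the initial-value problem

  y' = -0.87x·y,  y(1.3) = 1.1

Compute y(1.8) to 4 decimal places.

Euler: y_{n+1} = y_n + h·f(x_n, y_n).
x=1.300000, y=1.100000: f=-1.244100 → y ← 1.100000 + 0.25·(-1.244100) = 0.788975
x=1.550000, y=0.788975: f=-1.063933 → y ← 0.788975 + 0.25·(-1.063933) = 0.522992
y(1.8) ≈ 0.5230

0.5230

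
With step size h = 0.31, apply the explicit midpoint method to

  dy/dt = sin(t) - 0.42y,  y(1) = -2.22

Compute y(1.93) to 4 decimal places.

-0.7613

Midpoint: k1 = f(t_n, y_n); k2 = f(t_n + h/2, y_n + (h/2)·k1); y_{n+1} = y_n + h·k2.
t=1.000000, y=-2.220000:
  k1 = f(1.000000, -2.220000) = 1.773871
  k2 = f(1.155000, -1.945050) = 1.731716
  y ← -2.220000 + 0.31·1.731716 = -1.683168
t=1.310000, y=-1.683168:
  k1 = f(1.310000, -1.683168) = 1.673116
  k2 = f(1.465000, -1.423835) = 1.592420
  y ← -1.683168 + 0.31·1.592420 = -1.189518
t=1.620000, y=-1.189518:
  k1 = f(1.620000, -1.189518) = 1.498387
  k2 = f(1.775000, -0.957268) = 1.381275
  y ← -1.189518 + 0.31·1.381275 = -0.761323
y(1.93) ≈ -0.7613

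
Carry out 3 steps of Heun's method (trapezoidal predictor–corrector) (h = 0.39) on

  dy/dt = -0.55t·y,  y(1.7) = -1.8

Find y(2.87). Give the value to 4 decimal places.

Heun: k1 = f(t_n, y_n); k2 = f(t_n + h, y_n + h·k1); y_{n+1} = y_n + (h/2)·(k1 + k2).
t=1.700000, y=-1.800000:
  k1 = f(1.700000, -1.800000) = 1.683000
  k2 = f(2.090000, -1.143630) = 1.314603
  y ← -1.800000 + (0.39/2)·(1.683000 + 1.314603) = -1.215467
t=2.090000, y=-1.215467:
  k1 = f(2.090000, -1.215467) = 1.397180
  k2 = f(2.480000, -0.670567) = 0.914654
  y ← -1.215467 + (0.39/2)·(1.397180 + 0.914654) = -0.764660
t=2.480000, y=-0.764660:
  k1 = f(2.480000, -0.764660) = 1.042996
  k2 = f(2.870000, -0.357891) = 0.564932
  y ← -0.764660 + (0.39/2)·(1.042996 + 0.564932) = -0.451114
y(2.87) ≈ -0.4511

-0.4511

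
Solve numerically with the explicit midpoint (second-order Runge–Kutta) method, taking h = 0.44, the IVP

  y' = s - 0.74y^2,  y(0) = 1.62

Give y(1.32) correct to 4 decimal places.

1.2216

Midpoint: k1 = f(s_n, y_n); k2 = f(s_n + h/2, y_n + (h/2)·k1); y_{n+1} = y_n + h·k2.
s=0.000000, y=1.620000:
  k1 = f(0.000000, 1.620000) = -1.942056
  k2 = f(0.220000, 1.192748) = -0.832759
  y ← 1.620000 + 0.44·(-0.832759) = 1.253586
s=0.440000, y=1.253586:
  k1 = f(0.440000, 1.253586) = -0.722894
  k2 = f(0.660000, 1.094549) = -0.226549
  y ← 1.253586 + 0.44·(-0.226549) = 1.153905
s=0.880000, y=1.153905:
  k1 = f(0.880000, 1.153905) = -0.105307
  k2 = f(1.100000, 1.130737) = 0.153861
  y ← 1.153905 + 0.44·0.153861 = 1.221603
y(1.32) ≈ 1.2216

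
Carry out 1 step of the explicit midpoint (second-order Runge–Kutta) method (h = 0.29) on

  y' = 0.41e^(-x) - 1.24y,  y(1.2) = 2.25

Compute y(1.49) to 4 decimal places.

Midpoint: k1 = f(x_n, y_n); k2 = f(x_n + h/2, y_n + (h/2)·k1); y_{n+1} = y_n + h·k2.
x=1.200000, y=2.250000:
  k1 = f(1.200000, 2.250000) = -2.666510
  k2 = f(1.345000, 1.863356) = -2.203740
  y ← 2.250000 + 0.29·(-2.203740) = 1.610915
y(1.49) ≈ 1.6109

1.6109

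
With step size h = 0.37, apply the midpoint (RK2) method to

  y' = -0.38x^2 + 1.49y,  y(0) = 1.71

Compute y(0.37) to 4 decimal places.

Midpoint: k1 = f(x_n, y_n); k2 = f(x_n + h/2, y_n + (h/2)·k1); y_{n+1} = y_n + h·k2.
x=0.000000, y=1.710000:
  k1 = f(0.000000, 1.710000) = 2.547900
  k2 = f(0.185000, 2.181361) = 3.237223
  y ← 1.710000 + 0.37·3.237223 = 2.907773
y(0.37) ≈ 2.9078

2.9078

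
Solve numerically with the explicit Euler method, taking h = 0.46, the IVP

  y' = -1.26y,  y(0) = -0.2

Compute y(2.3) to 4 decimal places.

-0.0026

Euler: y_{n+1} = y_n + h·f(x_n, y_n).
x=0.000000, y=-0.200000: f=0.252000 → y ← -0.200000 + 0.46·0.252000 = -0.084080
x=0.460000, y=-0.084080: f=0.105941 → y ← -0.084080 + 0.46·0.105941 = -0.035347
x=0.920000, y=-0.035347: f=0.044538 → y ← -0.035347 + 0.46·0.044538 = -0.014860
x=1.380000, y=-0.014860: f=0.018724 → y ← -0.014860 + 0.46·0.018724 = -0.006247
x=1.840000, y=-0.006247: f=0.007871 → y ← -0.006247 + 0.46·0.007871 = -0.002626
y(2.3) ≈ -0.0026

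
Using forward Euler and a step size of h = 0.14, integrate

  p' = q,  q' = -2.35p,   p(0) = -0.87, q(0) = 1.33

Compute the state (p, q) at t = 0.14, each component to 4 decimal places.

Euler on (p,q): p_{n+1} = p_n + h·p', q_{n+1} = q_n + h·q'.
0.000000: (-0.870000, 1.330000); f=(1.330000, 2.044500) → (-0.683800, 1.616230)
(p(0.14), q(0.14)) ≈ (-0.6838, 1.6162)

-0.6838, 1.6162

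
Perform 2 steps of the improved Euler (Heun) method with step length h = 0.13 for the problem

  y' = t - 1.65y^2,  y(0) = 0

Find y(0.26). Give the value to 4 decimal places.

Heun: k1 = f(t_n, y_n); k2 = f(t_n + h, y_n + h·k1); y_{n+1} = y_n + (h/2)·(k1 + k2).
t=0.000000, y=0.000000:
  k1 = f(0.000000, 0.000000) = 0.000000
  k2 = f(0.130000, 0.000000) = 0.130000
  y ← 0.000000 + (0.13/2)·(0.000000 + 0.130000) = 0.008450
t=0.130000, y=0.008450:
  k1 = f(0.130000, 0.008450) = 0.129882
  k2 = f(0.260000, 0.025335) = 0.258941
  y ← 0.008450 + (0.13/2)·(0.129882 + 0.258941) = 0.033724
y(0.26) ≈ 0.0337

0.0337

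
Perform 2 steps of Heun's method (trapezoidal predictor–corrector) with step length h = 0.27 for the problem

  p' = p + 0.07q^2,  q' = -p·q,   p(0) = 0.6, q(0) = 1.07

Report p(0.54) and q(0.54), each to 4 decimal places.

Heun on (p,q): k1 = f(s_n, state_n); k2 = f(s_n + h, state_n + h·k1); state_{n+1} = state_n + (h/2)·(k1 + k2).
0.000000: (0.600000, 1.070000)
  k1 = (0.680143, -0.642000)
  predictor → (0.783639, 0.896660)
  k2 = (0.839919, -0.702657)
  → (0.805208, 0.888471)
0.270000: (0.805208, 0.888471)
  k1 = (0.860465, -0.715404)
  predictor → (1.037534, 0.695312)
  k2 = (1.071376, -0.721410)
  → (1.066007, 0.694501)
(p(0.54), q(0.54)) ≈ (1.0660, 0.6945)

1.0660, 0.6945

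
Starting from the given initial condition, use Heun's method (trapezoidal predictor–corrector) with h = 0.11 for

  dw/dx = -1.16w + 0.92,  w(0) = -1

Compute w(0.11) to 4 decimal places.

-0.7858

Heun: k1 = f(x_n, w_n); k2 = f(x_n + h, w_n + h·k1); w_{n+1} = w_n + (h/2)·(k1 + k2).
x=0.000000, w=-1.000000:
  k1 = f(0.000000, -1.000000) = 2.080000
  k2 = f(0.110000, -0.771200) = 1.814592
  w ← -1.000000 + (0.11/2)·(2.080000 + 1.814592) = -0.785797
w(0.11) ≈ -0.7858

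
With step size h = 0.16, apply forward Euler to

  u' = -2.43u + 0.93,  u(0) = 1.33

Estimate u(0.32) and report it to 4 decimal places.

0.7366

Euler: u_{n+1} = u_n + h·f(x_n, u_n).
x=0.000000, u=1.330000: f=-2.301900 → u ← 1.330000 + 0.16·(-2.301900) = 0.961696
x=0.160000, u=0.961696: f=-1.406921 → u ← 0.961696 + 0.16·(-1.406921) = 0.736589
u(0.32) ≈ 0.7366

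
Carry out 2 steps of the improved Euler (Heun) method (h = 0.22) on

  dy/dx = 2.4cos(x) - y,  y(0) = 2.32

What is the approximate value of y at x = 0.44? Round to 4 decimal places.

Heun: k1 = f(x_n, y_n); k2 = f(x_n + h, y_n + h·k1); y_{n+1} = y_n + (h/2)·(k1 + k2).
x=0.000000, y=2.320000:
  k1 = f(0.000000, 2.320000) = 0.080000
  k2 = f(0.220000, 2.337600) = 0.004554
  y ← 2.320000 + (0.22/2)·(0.080000 + 0.004554) = 2.329301
x=0.220000, y=2.329301:
  k1 = f(0.220000, 2.329301) = 0.012853
  k2 = f(0.440000, 2.332129) = -0.160725
  y ← 2.329301 + (0.22/2)·(0.012853 + (-0.160725)) = 2.313035
y(0.44) ≈ 2.3130

2.3130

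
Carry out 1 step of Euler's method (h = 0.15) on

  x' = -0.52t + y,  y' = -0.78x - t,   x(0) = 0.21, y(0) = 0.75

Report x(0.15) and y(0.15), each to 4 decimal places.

0.3225, 0.7254

Euler on (x,y): x_{n+1} = x_n + h·x', y_{n+1} = y_n + h·y'.
0.000000: (0.210000, 0.750000); f=(0.750000, -0.163800) → (0.322500, 0.725430)
(x(0.15), y(0.15)) ≈ (0.3225, 0.7254)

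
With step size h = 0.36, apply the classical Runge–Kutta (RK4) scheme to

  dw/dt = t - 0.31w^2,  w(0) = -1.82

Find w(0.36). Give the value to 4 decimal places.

-2.2075

RK4: k1 = f(t_n, w_n); k2 = f(t_n + h/2, w_n + (h/2)·k1); k3 = f(t_n + h/2, w_n + (h/2)·k2); k4 = f(t_n + h, w_n + h·k3); w_{n+1} = w_n + (h/6)·(k1 + 2k2 + 2k3 + k4).
t=0.000000, w=-1.820000:
  k1 = f(0.000000, -1.820000) = -1.026844
  k2 = f(0.180000, -2.004832) = -1.065999
  k3 = f(0.180000, -2.011880) = -1.074775
  k4 = f(0.360000, -2.206919) = -1.149852
  w ← -1.820000 + (0.36/6)·(k1 + 2k2 + 2k3 + k4) = -2.207495
w(0.36) ≈ -2.2075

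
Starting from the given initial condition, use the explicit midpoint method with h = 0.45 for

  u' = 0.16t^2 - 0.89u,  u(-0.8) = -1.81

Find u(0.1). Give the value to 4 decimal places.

-0.8269

Midpoint: k1 = f(t_n, u_n); k2 = f(t_n + h/2, u_n + (h/2)·k1); u_{n+1} = u_n + h·k2.
t=-0.800000, u=-1.810000:
  k1 = f(-0.800000, -1.810000) = 1.713300
  k2 = f(-0.575000, -1.424508) = 1.320712
  u ← -1.810000 + 0.45·1.320712 = -1.215680
t=-0.350000, u=-1.215680:
  k1 = f(-0.350000, -1.215680) = 1.101555
  k2 = f(-0.125000, -0.967830) = 0.863869
  u ← -1.215680 + 0.45·0.863869 = -0.826939
u(0.1) ≈ -0.8269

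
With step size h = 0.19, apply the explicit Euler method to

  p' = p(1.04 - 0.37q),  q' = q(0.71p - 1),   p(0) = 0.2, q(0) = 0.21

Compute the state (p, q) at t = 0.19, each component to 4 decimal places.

Euler on (p,q): p_{n+1} = p_n + h·p', q_{n+1} = q_n + h·q'.
0.000000: (0.200000, 0.210000); f=(0.192460, -0.180180) → (0.236567, 0.175766)
(p(0.19), q(0.19)) ≈ (0.2366, 0.1758)

0.2366, 0.1758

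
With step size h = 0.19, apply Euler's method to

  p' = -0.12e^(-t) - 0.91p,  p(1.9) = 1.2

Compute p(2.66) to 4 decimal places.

Euler: p_{n+1} = p_n + h·f(t_n, p_n).
t=1.900000, p=1.200000: f=-1.109948 → p ← 1.200000 + 0.19·(-1.109948) = 0.989110
t=2.090000, p=0.989110: f=-0.914932 → p ← 0.989110 + 0.19·(-0.914932) = 0.815273
t=2.280000, p=0.815273: f=-0.754172 → p ← 0.815273 + 0.19·(-0.754172) = 0.671980
t=2.470000, p=0.671980: f=-0.621652 → p ← 0.671980 + 0.19·(-0.621652) = 0.553866
p(2.66) ≈ 0.5539

0.5539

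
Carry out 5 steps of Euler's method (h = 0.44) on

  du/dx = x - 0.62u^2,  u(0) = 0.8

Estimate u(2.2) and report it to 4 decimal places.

1.6104

Euler: u_{n+1} = u_n + h·f(x_n, u_n).
x=0.000000, u=0.800000: f=-0.396800 → u ← 0.800000 + 0.44·(-0.396800) = 0.625408
x=0.440000, u=0.625408: f=0.197496 → u ← 0.625408 + 0.44·0.197496 = 0.712306
x=0.880000, u=0.712306: f=0.565424 → u ← 0.712306 + 0.44·0.565424 = 0.961093
x=1.320000, u=0.961093: f=0.747306 → u ← 0.961093 + 0.44·0.747306 = 1.289908
x=1.760000, u=1.289908: f=0.728406 → u ← 1.289908 + 0.44·0.728406 = 1.610406
u(2.2) ≈ 1.6104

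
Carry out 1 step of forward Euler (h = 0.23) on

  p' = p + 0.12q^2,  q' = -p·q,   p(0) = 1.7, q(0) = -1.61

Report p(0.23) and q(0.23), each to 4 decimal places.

Euler on (p,q): p_{n+1} = p_n + h·p', q_{n+1} = q_n + h·q'.
0.000000: (1.700000, -1.610000); f=(2.011052, 2.737000) → (2.162542, -0.980490)
(p(0.23), q(0.23)) ≈ (2.1625, -0.9805)

2.1625, -0.9805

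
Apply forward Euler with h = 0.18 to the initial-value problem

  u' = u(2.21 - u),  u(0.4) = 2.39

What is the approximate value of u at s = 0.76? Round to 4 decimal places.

Euler: u_{n+1} = u_n + h·f(s_n, u_n).
s=0.400000, u=2.390000: f=-0.430200 → u ← 2.390000 + 0.18·(-0.430200) = 2.312564
s=0.580000, u=2.312564: f=-0.237186 → u ← 2.312564 + 0.18·(-0.237186) = 2.269871
u(0.76) ≈ 2.2699

2.2699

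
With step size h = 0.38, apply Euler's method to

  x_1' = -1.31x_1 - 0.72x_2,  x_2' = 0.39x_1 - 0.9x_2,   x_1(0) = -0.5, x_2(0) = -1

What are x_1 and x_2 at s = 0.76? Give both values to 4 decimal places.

Euler on (x_1,x_2): x_1_{n+1} = x_1_n + h·x_1', x_2_{n+1} = x_2_n + h·x_2'.
0.000000: (-0.500000, -1.000000); f=(1.375000, 0.705000) → (0.022500, -0.732100)
0.380000: (0.022500, -0.732100); f=(0.497637, 0.667665) → (0.211602, -0.478387)
(x_1(0.76), x_2(0.76)) ≈ (0.2116, -0.4784)

0.2116, -0.4784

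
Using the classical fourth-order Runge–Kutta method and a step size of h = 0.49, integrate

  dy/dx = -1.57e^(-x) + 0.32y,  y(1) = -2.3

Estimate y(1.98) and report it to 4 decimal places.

RK4: k1 = f(x_n, y_n); k2 = f(x_n + h/2, y_n + (h/2)·k1); k3 = f(x_n + h/2, y_n + (h/2)·k2); k4 = f(x_n + h, y_n + h·k3); y_{n+1} = y_n + (h/6)·(k1 + 2k2 + 2k3 + k4).
x=1.000000, y=-2.300000:
  k1 = f(1.000000, -2.300000) = -1.313571
  k2 = f(1.245000, -2.621825) = -1.291051
  k3 = f(1.245000, -2.616308) = -1.289286
  k4 = f(1.490000, -2.931750) = -1.291995
  y ← -2.300000 + (0.49/6)·(k1 + 2k2 + 2k3 + k4) = -2.934243
x=1.490000, y=-2.934243:
  k1 = f(1.490000, -2.934243) = -1.292793
  k2 = f(1.735000, -3.250977) = -1.317261
  k3 = f(1.735000, -3.256972) = -1.319179
  k4 = f(1.980000, -3.580641) = -1.362574
  y ← -2.934243 + (0.49/6)·(k1 + 2k2 + 2k3 + k4) = -3.581716
y(1.98) ≈ -3.5817

-3.5817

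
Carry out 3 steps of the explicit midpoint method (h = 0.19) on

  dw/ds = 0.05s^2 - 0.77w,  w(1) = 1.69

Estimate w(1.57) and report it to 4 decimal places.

Midpoint: k1 = f(s_n, w_n); k2 = f(s_n + h/2, w_n + (h/2)·k1); w_{n+1} = w_n + h·k2.
s=1.000000, w=1.690000:
  k1 = f(1.000000, 1.690000) = -1.251300
  k2 = f(1.095000, 1.571126) = -1.149816
  w ← 1.690000 + 0.19·(-1.149816) = 1.471535
s=1.190000, w=1.471535:
  k1 = f(1.190000, 1.471535) = -1.062277
  k2 = f(1.285000, 1.370619) = -0.972815
  w ← 1.471535 + 0.19·(-0.972815) = 1.286700
s=1.380000, w=1.286700:
  k1 = f(1.380000, 1.286700) = -0.895539
  k2 = f(1.475000, 1.201624) = -0.816469
  w ← 1.286700 + 0.19·(-0.816469) = 1.131571
w(1.57) ≈ 1.1316

1.1316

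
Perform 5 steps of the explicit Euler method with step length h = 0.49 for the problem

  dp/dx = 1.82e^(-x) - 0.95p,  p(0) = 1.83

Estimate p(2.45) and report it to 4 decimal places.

Euler: p_{n+1} = p_n + h·f(x_n, p_n).
x=0.000000, p=1.830000: f=0.081500 → p ← 1.830000 + 0.49·0.081500 = 1.869935
x=0.490000, p=1.869935: f=-0.661458 → p ← 1.869935 + 0.49·(-0.661458) = 1.545820
x=0.980000, p=1.545820: f=-0.785463 → p ← 1.545820 + 0.49·(-0.785463) = 1.160943
x=1.470000, p=1.160943: f=-0.684432 → p ← 1.160943 + 0.49·(-0.684432) = 0.825572
x=1.960000, p=0.825572: f=-0.527931 → p ← 0.825572 + 0.49·(-0.527931) = 0.566886
p(2.45) ≈ 0.5669

0.5669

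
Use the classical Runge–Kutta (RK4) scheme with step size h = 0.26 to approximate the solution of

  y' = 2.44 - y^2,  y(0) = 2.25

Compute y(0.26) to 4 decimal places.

1.8374

RK4: k1 = f(t_n, y_n); k2 = f(t_n + h/2, y_n + (h/2)·k1); k3 = f(t_n + h/2, y_n + (h/2)·k2); k4 = f(t_n + h, y_n + h·k3); y_{n+1} = y_n + (h/6)·(k1 + 2k2 + 2k3 + k4).
t=0.000000, y=2.250000:
  k1 = f(0.000000, 2.250000) = -2.622500
  k2 = f(0.130000, 1.909075) = -1.204567
  k3 = f(0.130000, 2.093406) = -1.942350
  k4 = f(0.260000, 1.744989) = -0.604987
  y ← 2.250000 + (0.26/6)·(k1 + 2k2 + 2k3 + k4) = 1.837409
y(0.26) ≈ 1.8374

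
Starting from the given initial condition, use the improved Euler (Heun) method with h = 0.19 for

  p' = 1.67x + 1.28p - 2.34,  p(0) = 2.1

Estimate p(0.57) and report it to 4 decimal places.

Heun: k1 = f(x_n, p_n); k2 = f(x_n + h, p_n + h·k1); p_{n+1} = p_n + (h/2)·(k1 + k2).
x=0.000000, p=2.100000:
  k1 = f(0.000000, 2.100000) = 0.348000
  k2 = f(0.190000, 2.166120) = 0.749934
  p ← 2.100000 + (0.19/2)·(0.348000 + 0.749934) = 2.204304
x=0.190000, p=2.204304:
  k1 = f(0.190000, 2.204304) = 0.798809
  k2 = f(0.380000, 2.356077) = 1.310379
  p ← 2.204304 + (0.19/2)·(0.798809 + 1.310379) = 2.404677
x=0.380000, p=2.404677:
  k1 = f(0.380000, 2.404677) = 1.372586
  k2 = f(0.570000, 2.665468) = 2.023699
  p ← 2.404677 + (0.19/2)·(1.372586 + 2.023699) = 2.727324
p(0.57) ≈ 2.7273

2.7273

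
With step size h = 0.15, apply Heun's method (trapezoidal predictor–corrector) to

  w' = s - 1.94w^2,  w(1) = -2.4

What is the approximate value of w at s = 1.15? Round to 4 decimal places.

-5.3197

Heun: k1 = f(s_n, w_n); k2 = f(s_n + h, w_n + h·k1); w_{n+1} = w_n + (h/2)·(k1 + k2).
s=1.000000, w=-2.400000:
  k1 = f(1.000000, -2.400000) = -10.174400
  k2 = f(1.150000, -3.926160) = -28.754581
  w ← -2.400000 + (0.15/2)·(-10.174400 + (-28.754581)) = -5.319674
w(1.15) ≈ -5.3197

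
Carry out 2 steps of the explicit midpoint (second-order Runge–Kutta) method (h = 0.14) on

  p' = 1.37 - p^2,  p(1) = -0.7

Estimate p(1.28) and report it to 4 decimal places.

-0.4073

Midpoint: k1 = f(x_n, p_n); k2 = f(x_n + h/2, p_n + (h/2)·k1); p_{n+1} = p_n + h·k2.
x=1.000000, p=-0.700000:
  k1 = f(1.000000, -0.700000) = 0.880000
  k2 = f(1.070000, -0.638400) = 0.962445
  p ← -0.700000 + 0.14·0.962445 = -0.565258
x=1.140000, p=-0.565258:
  k1 = f(1.140000, -0.565258) = 1.050484
  k2 = f(1.210000, -0.491724) = 1.128208
  p ← -0.565258 + 0.14·1.128208 = -0.407309
p(1.28) ≈ -0.4073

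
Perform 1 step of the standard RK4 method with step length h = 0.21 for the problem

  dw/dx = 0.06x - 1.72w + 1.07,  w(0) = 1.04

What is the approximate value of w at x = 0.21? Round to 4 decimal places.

RK4: k1 = f(x_n, w_n); k2 = f(x_n + h/2, w_n + (h/2)·k1); k3 = f(x_n + h/2, w_n + (h/2)·k2); k4 = f(x_n + h, w_n + h·k3); w_{n+1} = w_n + (h/6)·(k1 + 2k2 + 2k3 + k4).
x=0.000000, w=1.040000:
  k1 = f(0.000000, 1.040000) = -0.718800
  k2 = f(0.105000, 0.964526) = -0.582685
  k3 = f(0.105000, 0.978818) = -0.607267
  k4 = f(0.210000, 0.912474) = -0.486855
  w ← 1.040000 + (0.21/6)·(k1 + 2k2 + 2k3 + k4) = 0.914505
w(0.21) ≈ 0.9145

0.9145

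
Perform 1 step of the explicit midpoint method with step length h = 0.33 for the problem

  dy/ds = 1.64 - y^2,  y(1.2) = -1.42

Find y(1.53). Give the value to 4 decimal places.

Midpoint: k1 = f(s_n, y_n); k2 = f(s_n + h/2, y_n + (h/2)·k1); y_{n+1} = y_n + h·k2.
s=1.200000, y=-1.420000:
  k1 = f(1.200000, -1.420000) = -0.376400
  k2 = f(1.365000, -1.482106) = -0.556638
  y ← -1.420000 + 0.33·(-0.556638) = -1.603691
y(1.53) ≈ -1.6037

-1.6037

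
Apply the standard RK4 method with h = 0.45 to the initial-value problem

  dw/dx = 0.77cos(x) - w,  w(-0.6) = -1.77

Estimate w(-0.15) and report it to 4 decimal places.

RK4: k1 = f(x_n, w_n); k2 = f(x_n + h/2, w_n + (h/2)·k1); k3 = f(x_n + h/2, w_n + (h/2)·k2); k4 = f(x_n + h, w_n + h·k3); w_{n+1} = w_n + (h/6)·(k1 + 2k2 + 2k3 + k4).
x=-0.600000, w=-1.770000:
  k1 = f(-0.600000, -1.770000) = 2.405508
  k2 = f(-0.375000, -1.228761) = 1.945251
  k3 = f(-0.375000, -1.332318) = 2.048809
  k4 = f(-0.150000, -0.848036) = 1.609390
  w ← -1.770000 + (0.45/6)·(k1 + 2k2 + 2k3 + k4) = -0.869774
w(-0.15) ≈ -0.8698

-0.8698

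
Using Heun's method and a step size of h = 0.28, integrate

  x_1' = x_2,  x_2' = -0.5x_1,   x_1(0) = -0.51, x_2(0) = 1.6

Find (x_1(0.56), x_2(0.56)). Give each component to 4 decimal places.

0.4082, 1.6152

Heun on (x_1,x_2): k1 = f(s_n, state_n); k2 = f(s_n + h, state_n + h·k1); state_{n+1} = state_n + (h/2)·(k1 + k2).
0.000000: (-0.510000, 1.600000)
  k1 = (1.600000, 0.255000)
  predictor → (-0.062000, 1.671400)
  k2 = (1.671400, 0.031000)
  → (-0.052004, 1.640040)
0.280000: (-0.052004, 1.640040)
  k1 = (1.640040, 0.026002)
  predictor → (0.407207, 1.647321)
  k2 = (1.647321, -0.203604)
  → (0.408226, 1.615176)
(x_1(0.56), x_2(0.56)) ≈ (0.4082, 1.6152)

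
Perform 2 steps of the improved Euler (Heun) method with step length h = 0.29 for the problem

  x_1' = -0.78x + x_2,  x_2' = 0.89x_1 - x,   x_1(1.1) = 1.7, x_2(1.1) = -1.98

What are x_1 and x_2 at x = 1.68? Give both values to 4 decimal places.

-0.0943, -2.3470

Heun on (x_1,x_2): k1 = f(x_n, state_n); k2 = f(x_n + h, state_n + h·k1); state_{n+1} = state_n + (h/2)·(k1 + k2).
1.100000: (1.700000, -1.980000)
  k1 = (-2.838000, 0.413000)
  predictor → (0.876980, -1.860230)
  k2 = (-2.944430, -0.609488)
  → (0.861548, -2.008491)
1.390000: (0.861548, -2.008491)
  k1 = (-3.092691, -0.623223)
  predictor → (-0.035333, -2.189225)
  k2 = (-3.499625, -1.711446)
  → (-0.094338, -2.347018)
(x_1(1.68), x_2(1.68)) ≈ (-0.0943, -2.3470)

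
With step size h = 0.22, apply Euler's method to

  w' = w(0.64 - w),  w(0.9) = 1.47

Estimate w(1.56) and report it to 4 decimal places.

0.9574

Euler: w_{n+1} = w_n + h·f(x_n, w_n).
x=0.900000, w=1.470000: f=-1.220100 → w ← 1.470000 + 0.22·(-1.220100) = 1.201578
x=1.120000, w=1.201578: f=-0.674780 → w ← 1.201578 + 0.22·(-0.674780) = 1.053126
x=1.340000, w=1.053126: f=-0.435074 → w ← 1.053126 + 0.22·(-0.435074) = 0.957410
w(1.56) ≈ 0.9574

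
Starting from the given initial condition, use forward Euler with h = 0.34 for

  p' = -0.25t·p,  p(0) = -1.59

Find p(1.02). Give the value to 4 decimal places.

-1.4548

Euler: p_{n+1} = p_n + h·f(t_n, p_n).
t=0.000000, p=-1.590000: f=0.000000 → p ← -1.590000 + 0.34·0.000000 = -1.590000
t=0.340000, p=-1.590000: f=0.135150 → p ← -1.590000 + 0.34·0.135150 = -1.544049
t=0.680000, p=-1.544049: f=0.262488 → p ← -1.544049 + 0.34·0.262488 = -1.454803
p(1.02) ≈ -1.4548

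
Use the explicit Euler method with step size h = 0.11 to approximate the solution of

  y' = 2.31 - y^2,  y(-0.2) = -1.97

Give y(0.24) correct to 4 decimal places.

-3.3599

Euler: y_{n+1} = y_n + h·f(t_n, y_n).
t=-0.200000, y=-1.970000: f=-1.570900 → y ← -1.970000 + 0.11·(-1.570900) = -2.142799
t=-0.090000, y=-2.142799: f=-2.281588 → y ← -2.142799 + 0.11·(-2.281588) = -2.393774
t=0.020000, y=-2.393774: f=-3.420152 → y ← -2.393774 + 0.11·(-3.420152) = -2.769990
t=0.130000, y=-2.769990: f=-5.362847 → y ← -2.769990 + 0.11·(-5.362847) = -3.359904
y(0.24) ≈ -3.3599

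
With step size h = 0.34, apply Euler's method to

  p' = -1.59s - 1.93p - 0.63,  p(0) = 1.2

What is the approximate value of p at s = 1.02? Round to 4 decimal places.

-0.6952

Euler: p_{n+1} = p_n + h·f(s_n, p_n).
s=0.000000, p=1.200000: f=-2.946000 → p ← 1.200000 + 0.34·(-2.946000) = 0.198360
s=0.340000, p=0.198360: f=-1.553435 → p ← 0.198360 + 0.34·(-1.553435) = -0.329808
s=0.680000, p=-0.329808: f=-1.074671 → p ← -0.329808 + 0.34·(-1.074671) = -0.695196
p(1.02) ≈ -0.6952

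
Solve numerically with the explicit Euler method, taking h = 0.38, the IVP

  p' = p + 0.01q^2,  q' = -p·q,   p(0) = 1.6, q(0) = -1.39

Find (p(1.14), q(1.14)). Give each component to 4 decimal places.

Euler on (p,q): p_{n+1} = p_n + h·p', q_{n+1} = q_n + h·q'.
0.000000: (1.600000, -1.390000); f=(1.619321, 2.224000) → (2.215342, -0.544880)
0.380000: (2.215342, -0.544880); f=(2.218311, 1.207096) → (3.058300, -0.086184)
0.760000: (3.058300, -0.086184); f=(3.058374, 0.263576) → (4.220482, 0.013975)
(p(1.14), q(1.14)) ≈ (4.2205, 0.0140)

4.2205, 0.0140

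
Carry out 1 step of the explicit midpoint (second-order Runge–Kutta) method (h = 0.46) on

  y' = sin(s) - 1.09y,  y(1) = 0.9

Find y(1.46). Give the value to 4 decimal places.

0.8984

Midpoint: k1 = f(s_n, y_n); k2 = f(s_n + h/2, y_n + (h/2)·k1); y_{n+1} = y_n + h·k2.
s=1.000000, y=0.900000:
  k1 = f(1.000000, 0.900000) = -0.139529
  k2 = f(1.230000, 0.867908) = -0.003531
  y ← 0.900000 + 0.46·(-0.003531) = 0.898376
y(1.46) ≈ 0.8984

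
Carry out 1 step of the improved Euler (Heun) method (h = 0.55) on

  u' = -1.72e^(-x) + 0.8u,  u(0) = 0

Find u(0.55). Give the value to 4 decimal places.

-0.9540

Heun: k1 = f(x_n, u_n); k2 = f(x_n + h, u_n + h·k1); u_{n+1} = u_n + (h/2)·(k1 + k2).
x=0.000000, u=0.000000:
  k1 = f(0.000000, 0.000000) = -1.720000
  k2 = f(0.550000, -0.946000) = -1.749154
  u ← 0.000000 + (0.55/2)·(-1.720000 + (-1.749154)) = -0.954017
u(0.55) ≈ -0.9540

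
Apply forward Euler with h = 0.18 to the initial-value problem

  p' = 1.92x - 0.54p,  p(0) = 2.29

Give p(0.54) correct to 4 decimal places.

Euler: p_{n+1} = p_n + h·f(x_n, p_n).
x=0.000000, p=2.290000: f=-1.236600 → p ← 2.290000 + 0.18·(-1.236600) = 2.067412
x=0.180000, p=2.067412: f=-0.770802 → p ← 2.067412 + 0.18·(-0.770802) = 1.928668
x=0.360000, p=1.928668: f=-0.350280 → p ← 1.928668 + 0.18·(-0.350280) = 1.865617
p(0.54) ≈ 1.8656

1.8656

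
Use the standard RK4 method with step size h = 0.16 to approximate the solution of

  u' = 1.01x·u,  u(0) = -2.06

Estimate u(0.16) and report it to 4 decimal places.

RK4: k1 = f(x_n, u_n); k2 = f(x_n + h/2, u_n + (h/2)·k1); k3 = f(x_n + h/2, u_n + (h/2)·k2); k4 = f(x_n + h, u_n + h·k3); u_{n+1} = u_n + (h/6)·(k1 + 2k2 + 2k3 + k4).
x=0.000000, u=-2.060000:
  k1 = f(0.000000, -2.060000) = 0.000000
  k2 = f(0.080000, -2.060000) = -0.166448
  k3 = f(0.080000, -2.073316) = -0.167524
  k4 = f(0.160000, -2.086804) = -0.337227
  u ← -2.060000 + (0.16/6)·(k1 + 2k2 + 2k3 + k4) = -2.086805
u(0.16) ≈ -2.0868

-2.0868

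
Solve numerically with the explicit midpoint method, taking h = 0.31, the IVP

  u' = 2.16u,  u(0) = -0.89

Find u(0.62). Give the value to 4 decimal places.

Midpoint: k1 = f(t_n, u_n); k2 = f(t_n + h/2, u_n + (h/2)·k1); u_{n+1} = u_n + h·k2.
t=0.000000, u=-0.890000:
  k1 = f(0.000000, -0.890000) = -1.922400
  k2 = f(0.155000, -1.187972) = -2.566020
  u ← -0.890000 + 0.31·(-2.566020) = -1.685466
t=0.310000, u=-1.685466:
  k1 = f(0.310000, -1.685466) = -3.640607
  k2 = f(0.465000, -2.249760) = -4.859482
  u ← -1.685466 + 0.31·(-4.859482) = -3.191905
u(0.62) ≈ -3.1919

-3.1919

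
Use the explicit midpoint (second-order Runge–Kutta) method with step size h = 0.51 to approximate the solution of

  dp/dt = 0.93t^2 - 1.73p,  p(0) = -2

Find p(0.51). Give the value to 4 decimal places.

Midpoint: k1 = f(t_n, p_n); k2 = f(t_n + h/2, p_n + (h/2)·k1); p_{n+1} = p_n + h·k2.
t=0.000000, p=-2.000000:
  k1 = f(0.000000, -2.000000) = 3.460000
  k2 = f(0.255000, -1.117700) = 1.994094
  p ← -2.000000 + 0.51·1.994094 = -0.983012
p(0.51) ≈ -0.9830

-0.9830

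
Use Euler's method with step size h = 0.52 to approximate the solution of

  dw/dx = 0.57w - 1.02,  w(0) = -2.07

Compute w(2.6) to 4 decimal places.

Euler: w_{n+1} = w_n + h·f(x_n, w_n).
x=0.000000, w=-2.070000: f=-2.199900 → w ← -2.070000 + 0.52·(-2.199900) = -3.213948
x=0.520000, w=-3.213948: f=-2.851950 → w ← -3.213948 + 0.52·(-2.851950) = -4.696962
x=1.040000, w=-4.696962: f=-3.697268 → w ← -4.696962 + 0.52·(-3.697268) = -6.619542
x=1.560000, w=-6.619542: f=-4.793139 → w ← -6.619542 + 0.52·(-4.793139) = -9.111974
x=2.080000, w=-9.111974: f=-6.213825 → w ← -9.111974 + 0.52·(-6.213825) = -12.343163
w(2.6) ≈ -12.3432

-12.3432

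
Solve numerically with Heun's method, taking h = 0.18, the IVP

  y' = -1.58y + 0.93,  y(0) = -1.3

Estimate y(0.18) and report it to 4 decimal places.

Heun: k1 = f(x_n, y_n); k2 = f(x_n + h, y_n + h·k1); y_{n+1} = y_n + (h/2)·(k1 + k2).
x=0.000000, y=-1.300000:
  k1 = f(0.000000, -1.300000) = 2.984000
  k2 = f(0.180000, -0.762880) = 2.135350
  y ← -1.300000 + (0.18/2)·(2.984000 + 2.135350) = -0.839258
y(0.18) ≈ -0.8393

-0.8393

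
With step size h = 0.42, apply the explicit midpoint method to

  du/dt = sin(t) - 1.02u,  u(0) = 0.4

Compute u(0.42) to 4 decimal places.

0.3529

Midpoint: k1 = f(t_n, u_n); k2 = f(t_n + h/2, u_n + (h/2)·k1); u_{n+1} = u_n + h·k2.
t=0.000000, u=0.400000:
  k1 = f(0.000000, 0.400000) = -0.408000
  k2 = f(0.210000, 0.314320) = -0.112147
  u ← 0.400000 + 0.42·(-0.112147) = 0.352898
u(0.42) ≈ 0.3529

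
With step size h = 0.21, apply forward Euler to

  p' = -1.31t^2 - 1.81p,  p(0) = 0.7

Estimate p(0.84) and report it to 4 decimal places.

Euler: p_{n+1} = p_n + h·f(t_n, p_n).
t=0.000000, p=0.700000: f=-1.267000 → p ← 0.700000 + 0.21·(-1.267000) = 0.433930
t=0.210000, p=0.433930: f=-0.843184 → p ← 0.433930 + 0.21·(-0.843184) = 0.256861
t=0.420000, p=0.256861: f=-0.696003 → p ← 0.256861 + 0.21·(-0.696003) = 0.110701
t=0.630000, p=0.110701: f=-0.720307 → p ← 0.110701 + 0.21·(-0.720307) = -0.040564
p(0.84) ≈ -0.0406

-0.0406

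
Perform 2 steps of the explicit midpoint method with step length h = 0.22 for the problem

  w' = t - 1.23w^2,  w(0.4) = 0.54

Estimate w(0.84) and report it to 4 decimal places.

0.6365

Midpoint: k1 = f(t_n, w_n); k2 = f(t_n + h/2, w_n + (h/2)·k1); w_{n+1} = w_n + h·k2.
t=0.400000, w=0.540000:
  k1 = f(0.400000, 0.540000) = 0.041332
  k2 = f(0.510000, 0.544547) = 0.145267
  w ← 0.540000 + 0.22·0.145267 = 0.571959
t=0.620000, w=0.571959:
  k1 = f(0.620000, 0.571959) = 0.217622
  k2 = f(0.730000, 0.595897) = 0.293235
  w ← 0.571959 + 0.22·0.293235 = 0.636470
w(0.84) ≈ 0.6365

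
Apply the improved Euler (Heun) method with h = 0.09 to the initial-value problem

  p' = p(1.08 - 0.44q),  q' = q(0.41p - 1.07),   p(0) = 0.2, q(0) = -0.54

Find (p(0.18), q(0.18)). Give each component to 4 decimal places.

Heun on (p,q): k1 = f(t_n, state_n); k2 = f(t_n + h, state_n + h·k1); state_{n+1} = state_n + (h/2)·(k1 + k2).
0.000000: (0.200000, -0.540000)
  k1 = (0.263520, 0.533520)
  predictor → (0.223717, -0.491983)
  k2 = (0.290043, 0.481295)
  → (0.224910, -0.494333)
0.090000: (0.224910, -0.494333)
  k1 = (0.291823, 0.483353)
  predictor → (0.251174, -0.450832)
  k2 = (0.321093, 0.435962)
  → (0.252492, -0.452964)
(p(0.18), q(0.18)) ≈ (0.2525, -0.4530)

0.2525, -0.4530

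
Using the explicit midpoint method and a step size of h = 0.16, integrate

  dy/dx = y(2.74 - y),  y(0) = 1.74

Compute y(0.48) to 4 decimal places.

2.3706

Midpoint: k1 = f(x_n, y_n); k2 = f(x_n + h/2, y_n + (h/2)·k1); y_{n+1} = y_n + h·k2.
x=0.000000, y=1.740000:
  k1 = f(0.000000, 1.740000) = 1.740000
  k2 = f(0.080000, 1.879200) = 1.617615
  y ← 1.740000 + 0.16·1.617615 = 1.998818
x=0.160000, y=1.998818:
  k1 = f(0.160000, 1.998818) = 1.481487
  k2 = f(0.240000, 2.117337) = 1.318387
  y ← 1.998818 + 0.16·1.318387 = 2.209760
x=0.320000, y=2.209760:
  k1 = f(0.320000, 2.209760) = 1.171703
  k2 = f(0.400000, 2.303497) = 1.005484
  y ← 2.209760 + 0.16·1.005484 = 2.370638
y(0.48) ≈ 2.3706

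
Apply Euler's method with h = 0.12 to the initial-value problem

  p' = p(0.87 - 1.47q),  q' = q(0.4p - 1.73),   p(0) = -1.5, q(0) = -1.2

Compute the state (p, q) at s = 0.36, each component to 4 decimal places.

-3.0043, -0.4061

Euler on (p,q): p_{n+1} = p_n + h·p', q_{n+1} = q_n + h·q'.
0.000000: (-1.500000, -1.200000); f=(-3.951000, 2.796000) → (-1.974120, -0.864480)
0.120000: (-1.974120, -0.864480); f=(-4.226168, 2.178185) → (-2.481260, -0.603098)
0.240000: (-2.481260, -0.603098); f=(-4.358467, 1.641936) → (-3.004276, -0.406065)
(p(0.36), q(0.36)) ≈ (-3.0043, -0.4061)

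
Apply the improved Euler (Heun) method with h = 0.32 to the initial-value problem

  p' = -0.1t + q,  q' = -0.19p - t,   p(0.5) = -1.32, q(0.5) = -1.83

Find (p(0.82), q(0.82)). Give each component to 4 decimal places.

Heun on (p,q): k1 = f(t_n, state_n); k2 = f(t_n + h, state_n + h·k1); state_{n+1} = state_n + (h/2)·(k1 + k2).
0.500000: (-1.320000, -1.830000)
  k1 = (-1.880000, -0.249200)
  predictor → (-1.921600, -1.909744)
  k2 = (-1.991744, -0.454896)
  → (-1.939479, -1.942655)
(p(0.82), q(0.82)) ≈ (-1.9395, -1.9427)

-1.9395, -1.9427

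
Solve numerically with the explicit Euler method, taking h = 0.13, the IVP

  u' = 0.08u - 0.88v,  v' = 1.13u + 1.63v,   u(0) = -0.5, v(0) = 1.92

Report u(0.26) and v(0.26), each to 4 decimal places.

Euler on (u,v): u_{n+1} = u_n + h·u', v_{n+1} = v_n + h·v'.
0.000000: (-0.500000, 1.920000); f=(-1.729600, 2.564600) → (-0.724848, 2.253398)
0.130000: (-0.724848, 2.253398); f=(-2.040978, 2.853960) → (-0.990175, 2.624413)
(u(0.26), v(0.26)) ≈ (-0.9902, 2.6244)

-0.9902, 2.6244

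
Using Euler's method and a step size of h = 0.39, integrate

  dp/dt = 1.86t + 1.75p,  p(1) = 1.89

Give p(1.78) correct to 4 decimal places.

Euler: p_{n+1} = p_n + h·f(t_n, p_n).
t=1.000000, p=1.890000: f=5.167500 → p ← 1.890000 + 0.39·5.167500 = 3.905325
t=1.390000, p=3.905325: f=9.419719 → p ← 3.905325 + 0.39·9.419719 = 7.579015
p(1.78) ≈ 7.5790

7.5790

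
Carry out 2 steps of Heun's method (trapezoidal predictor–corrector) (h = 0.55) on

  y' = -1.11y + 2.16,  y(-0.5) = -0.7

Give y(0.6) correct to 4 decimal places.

1.0685

Heun: k1 = f(t_n, y_n); k2 = f(t_n + h, y_n + h·k1); y_{n+1} = y_n + (h/2)·(k1 + k2).
t=-0.500000, y=-0.700000:
  k1 = f(-0.500000, -0.700000) = 2.937000
  k2 = f(0.050000, 0.915350) = 1.143961
  y ← -0.700000 + (0.55/2)·(2.937000 + 1.143961) = 0.422264
t=0.050000, y=0.422264:
  k1 = f(0.050000, 0.422264) = 1.691287
  k2 = f(0.600000, 1.352472) = 0.658756
  y ← 0.422264 + (0.55/2)·(1.691287 + 0.658756) = 1.068526
y(0.6) ≈ 1.0685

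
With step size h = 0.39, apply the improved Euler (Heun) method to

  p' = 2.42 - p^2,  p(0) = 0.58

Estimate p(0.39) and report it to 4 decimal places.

Heun: k1 = f(x_n, p_n); k2 = f(x_n + h, p_n + h·k1); p_{n+1} = p_n + (h/2)·(k1 + k2).
x=0.000000, p=0.580000:
  k1 = f(0.000000, 0.580000) = 2.083600
  k2 = f(0.390000, 1.392604) = 0.480654
  p ← 0.580000 + (0.39/2)·(2.083600 + 0.480654) = 1.080030
p(0.39) ≈ 1.0800

1.0800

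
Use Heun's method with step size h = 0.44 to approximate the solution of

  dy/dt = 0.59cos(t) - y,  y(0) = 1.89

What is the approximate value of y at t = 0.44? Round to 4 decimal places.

Heun: k1 = f(t_n, y_n); k2 = f(t_n + h, y_n + h·k1); y_{n+1} = y_n + (h/2)·(k1 + k2).
t=0.000000, y=1.890000:
  k1 = f(0.000000, 1.890000) = -1.300000
  k2 = f(0.440000, 1.318000) = -0.784197
  y ← 1.890000 + (0.44/2)·(-1.300000 + (-0.784197)) = 1.431477
y(0.44) ≈ 1.4315

1.4315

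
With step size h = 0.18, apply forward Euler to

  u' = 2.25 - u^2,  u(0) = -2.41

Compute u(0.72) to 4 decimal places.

Euler: u_{n+1} = u_n + h·f(t_n, u_n).
t=0.000000, u=-2.410000: f=-3.558100 → u ← -2.410000 + 0.18·(-3.558100) = -3.050458
t=0.180000, u=-3.050458: f=-7.055294 → u ← -3.050458 + 0.18·(-7.055294) = -4.320411
t=0.360000, u=-4.320411: f=-16.415951 → u ← -4.320411 + 0.18·(-16.415951) = -7.275282
t=0.540000, u=-7.275282: f=-50.679728 → u ← -7.275282 + 0.18·(-50.679728) = -16.397633
u(0.72) ≈ -16.3976

-16.3976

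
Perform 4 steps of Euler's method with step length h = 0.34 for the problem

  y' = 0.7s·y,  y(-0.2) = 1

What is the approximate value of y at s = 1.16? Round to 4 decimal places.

1.3106

Euler: y_{n+1} = y_n + h·f(s_n, y_n).
s=-0.200000, y=1.000000: f=-0.140000 → y ← 1.000000 + 0.34·(-0.140000) = 0.952400
s=0.140000, y=0.952400: f=0.093335 → y ← 0.952400 + 0.34·0.093335 = 0.984134
s=0.480000, y=0.984134: f=0.330669 → y ← 0.984134 + 0.34·0.330669 = 1.096561
s=0.820000, y=1.096561: f=0.629426 → y ← 1.096561 + 0.34·0.629426 = 1.310566
y(1.16) ≈ 1.3106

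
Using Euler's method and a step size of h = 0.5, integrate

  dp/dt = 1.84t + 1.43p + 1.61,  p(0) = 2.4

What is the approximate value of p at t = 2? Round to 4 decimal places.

Euler: p_{n+1} = p_n + h·f(t_n, p_n).
t=0.000000, p=2.400000: f=5.042000 → p ← 2.400000 + 0.5·5.042000 = 4.921000
t=0.500000, p=4.921000: f=9.567030 → p ← 4.921000 + 0.5·9.567030 = 9.704515
t=1.000000, p=9.704515: f=17.327456 → p ← 9.704515 + 0.5·17.327456 = 18.368243
t=1.500000, p=18.368243: f=30.636588 → p ← 18.368243 + 0.5·30.636588 = 33.686537
p(2) ≈ 33.6865

33.6865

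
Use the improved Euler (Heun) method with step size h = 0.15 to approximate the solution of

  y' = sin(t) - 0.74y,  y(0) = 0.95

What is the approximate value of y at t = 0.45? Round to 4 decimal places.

0.7715

Heun: k1 = f(t_n, y_n); k2 = f(t_n + h, y_n + h·k1); y_{n+1} = y_n + (h/2)·(k1 + k2).
t=0.000000, y=0.950000:
  k1 = f(0.000000, 0.950000) = -0.703000
  k2 = f(0.150000, 0.844550) = -0.475529
  y ← 0.950000 + (0.15/2)·(-0.703000 + (-0.475529)) = 0.861610
t=0.150000, y=0.861610:
  k1 = f(0.150000, 0.861610) = -0.488154
  k2 = f(0.300000, 0.788387) = -0.287886
  y ← 0.861610 + (0.15/2)·(-0.488154 + (-0.287886)) = 0.803407
t=0.300000, y=0.803407:
  k1 = f(0.300000, 0.803407) = -0.299001
  k2 = f(0.450000, 0.758557) = -0.126367
  y ← 0.803407 + (0.15/2)·(-0.299001 + (-0.126367)) = 0.771505
y(0.45) ≈ 0.7715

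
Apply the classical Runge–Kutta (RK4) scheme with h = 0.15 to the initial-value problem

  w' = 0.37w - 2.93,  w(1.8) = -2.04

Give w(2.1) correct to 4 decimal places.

RK4: k1 = f(x_n, w_n); k2 = f(x_n + h/2, w_n + (h/2)·k1); k3 = f(x_n + h/2, w_n + (h/2)·k2); k4 = f(x_n + h, w_n + h·k3); w_{n+1} = w_n + (h/6)·(k1 + 2k2 + 2k3 + k4).
x=1.800000, w=-2.040000:
  k1 = f(1.800000, -2.040000) = -3.684800
  k2 = f(1.875000, -2.316360) = -3.787053
  k3 = f(1.875000, -2.324029) = -3.789891
  k4 = f(1.950000, -2.608484) = -3.895139
  w ← -2.040000 + (0.15/6)·(k1 + 2k2 + 2k3 + k4) = -2.608346
x=1.950000, w=-2.608346:
  k1 = f(1.950000, -2.608346) = -3.895088
  k2 = f(2.025000, -2.900477) = -4.003177
  k3 = f(2.025000, -2.908584) = -4.006176
  k4 = f(2.100000, -3.209272) = -4.117431
  w ← -2.608346 + (0.15/6)·(k1 + 2k2 + 2k3 + k4) = -3.209126
w(2.1) ≈ -3.2091

-3.2091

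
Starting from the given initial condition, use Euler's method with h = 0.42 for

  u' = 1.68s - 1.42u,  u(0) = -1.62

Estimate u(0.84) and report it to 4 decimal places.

Euler: u_{n+1} = u_n + h·f(s_n, u_n).
s=0.000000, u=-1.620000: f=2.300400 → u ← -1.620000 + 0.42·2.300400 = -0.653832
s=0.420000, u=-0.653832: f=1.634041 → u ← -0.653832 + 0.42·1.634041 = 0.032465
u(0.84) ≈ 0.0325

0.0325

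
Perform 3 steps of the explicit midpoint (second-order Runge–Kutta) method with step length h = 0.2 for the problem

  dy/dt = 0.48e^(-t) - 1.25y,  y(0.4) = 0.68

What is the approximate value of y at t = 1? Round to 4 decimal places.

0.4206

Midpoint: k1 = f(t_n, y_n); k2 = f(t_n + h/2, y_n + (h/2)·k1); y_{n+1} = y_n + h·k2.
t=0.400000, y=0.680000:
  k1 = f(0.400000, 0.680000) = -0.528246
  k2 = f(0.500000, 0.627175) = -0.492834
  y ← 0.680000 + 0.2·(-0.492834) = 0.581433
t=0.600000, y=0.581433:
  k1 = f(0.600000, 0.581433) = -0.463362
  k2 = f(0.700000, 0.535097) = -0.430510
  y ← 0.581433 + 0.2·(-0.430510) = 0.495331
t=0.800000, y=0.495331:
  k1 = f(0.800000, 0.495331) = -0.403486
  k2 = f(0.900000, 0.454982) = -0.373575
  y ← 0.495331 + 0.2·(-0.373575) = 0.420616
y(1) ≈ 0.4206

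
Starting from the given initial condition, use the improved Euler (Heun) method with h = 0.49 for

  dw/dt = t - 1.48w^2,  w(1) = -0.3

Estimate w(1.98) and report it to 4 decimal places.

Heun: k1 = f(t_n, w_n); k2 = f(t_n + h, w_n + h·k1); w_{n+1} = w_n + (h/2)·(k1 + k2).
t=1.000000, w=-0.300000:
  k1 = f(1.000000, -0.300000) = 0.866800
  k2 = f(1.490000, 0.124732) = 1.466974
  w ← -0.300000 + (0.49/2)·(0.866800 + 1.466974) = 0.271775
t=1.490000, w=0.271775:
  k1 = f(1.490000, 0.271775) = 1.380685
  k2 = f(1.980000, 0.948310) = 0.649047
  w ← 0.271775 + (0.49/2)·(1.380685 + 0.649047) = 0.769059
w(1.98) ≈ 0.7691

0.7691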